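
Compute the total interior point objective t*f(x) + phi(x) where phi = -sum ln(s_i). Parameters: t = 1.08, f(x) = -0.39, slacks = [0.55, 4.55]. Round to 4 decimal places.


Step 1: Compute log-barrier.
ln values: [-0.5978, 1.5151]
phi = -(-0.5978 + 1.5151) = -0.9173
Step 2: Compute augmented objective.
t*f(x) = 1.08*-0.39 = -0.4212
Total = -0.4212 - 0.9173 = -1.3385


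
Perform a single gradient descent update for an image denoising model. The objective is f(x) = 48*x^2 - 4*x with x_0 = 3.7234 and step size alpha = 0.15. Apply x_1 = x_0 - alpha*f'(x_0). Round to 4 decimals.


We compute the gradient at x_0 and apply the update.
f'(x) = 96*x - 4
f'(3.7234) = 96*3.7234 - 4 = 353.4464
x_1 = 3.7234 - 0.15*353.4464 = -49.2936


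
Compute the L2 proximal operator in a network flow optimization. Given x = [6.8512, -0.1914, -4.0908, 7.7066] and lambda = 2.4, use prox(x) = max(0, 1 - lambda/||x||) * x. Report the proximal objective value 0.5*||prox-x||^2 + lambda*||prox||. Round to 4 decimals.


Step 1: Compute ||x||.
||x|| = 11.0951
Step 2: Compute scaling factor.
scale = max(0, 1 - 2.4/11.0951) = 0.7837
Step 3: prox(x) = [5.3692, -0.15, -3.2059, 6.0396]
||prox(x)|| = 8.6951
Step 4: Proximal objective.
0.5*||prox-x||^2 = 2.88
lambda*||prox|| = 20.8682
Total = 23.7483


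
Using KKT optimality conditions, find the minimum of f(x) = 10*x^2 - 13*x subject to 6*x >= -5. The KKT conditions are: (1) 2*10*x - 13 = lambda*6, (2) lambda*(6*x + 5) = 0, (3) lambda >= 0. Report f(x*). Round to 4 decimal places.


Step 1: Try lambda = 0 (constraint inactive).
Stationarity: 2*10*x - 13 = 0
x* = 13/(2*10) = 0.65
Check constraint: 6*0.65 = 3.9 >= -5 -- satisfied.
Step 2: Compute optimal value.
f(x*) = 10*0.65^2 - 13*0.65 = -4.225


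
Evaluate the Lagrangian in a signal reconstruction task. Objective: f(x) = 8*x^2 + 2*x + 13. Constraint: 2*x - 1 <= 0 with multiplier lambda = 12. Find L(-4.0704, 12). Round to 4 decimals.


Step 1: Evaluate f(x).
f(-4.0704) = 8*(-4.0704)^2 + 2*(-4.0704) + 13 = 137.4044
Step 2: Evaluate g(x).
g(-4.0704) = 2*-4.0704 - 1 = -9.1408
Step 3: Compute Lagrangian.
L = 137.4044 + 12*-9.1408 = 27.7148


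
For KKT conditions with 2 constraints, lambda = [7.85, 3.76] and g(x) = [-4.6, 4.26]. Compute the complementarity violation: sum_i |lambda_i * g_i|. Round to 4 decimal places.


KKT complementary slackness check:
lambda_1 * g_1 = 7.85 * -4.6 = -36.11
lambda_2 * g_2 = 3.76 * 4.26 = 16.0176
Total violation = 36.11 + 16.0176 = 52.1276


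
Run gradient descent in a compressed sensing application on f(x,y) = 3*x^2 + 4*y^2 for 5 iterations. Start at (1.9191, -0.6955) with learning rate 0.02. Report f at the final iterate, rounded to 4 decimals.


Gradient descent on f(x,y) = 3*x^2 + 4*y^2.
Starting point: (1.9191, -0.6955), alpha = 0.02
Step 1: grad_x = 2*3*1.9191 = 11.5146, grad_y = 2*4*-0.6955 = -5.564
  x_1 = 1.9191 - 0.02*11.5146 = 1.6888
  y_1 = -0.6955 - 0.02*-5.564 = -0.5842
Step 2: grad_x = 2*3*1.6888 = 10.1328, grad_y = 2*4*-0.5842 = -4.6738
  x_2 = 1.6888 - 0.02*10.1328 = 1.4862
  y_2 = -0.5842 - 0.02*-4.6738 = -0.4907
Step 3: grad_x = 2*3*1.4862 = 8.9169, grad_y = 2*4*-0.4907 = -3.926
  x_3 = 1.4862 - 0.02*8.9169 = 1.3078
  y_3 = -0.4907 - 0.02*-3.926 = -0.4122
Step 4: grad_x = 2*3*1.3078 = 7.8469, grad_y = 2*4*-0.4122 = -3.2978
  x_4 = 1.3078 - 0.02*7.8469 = 1.1509
  y_4 = -0.4122 - 0.02*-3.2978 = -0.3463
Step 5: grad_x = 2*3*1.1509 = 6.9053, grad_y = 2*4*-0.3463 = -2.7702
  x_5 = 1.1509 - 0.02*6.9053 = 1.0128
  y_5 = -0.3463 - 0.02*-2.7702 = -0.2909
f(1.0128, -0.2909) = 3*1.0128^2 + 4*(-0.2909)^2 = 3.4155


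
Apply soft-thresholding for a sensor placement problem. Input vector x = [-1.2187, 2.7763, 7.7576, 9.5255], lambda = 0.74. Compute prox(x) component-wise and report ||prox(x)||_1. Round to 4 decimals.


Soft-thresholding with lambda = 0.74:
prox(-1.2187) = sign(-1.2187)*max(|-1.2187| - 0.74, 0) = -0.4787
prox(2.7763) = sign(2.7763)*max(|2.7763| - 0.74, 0) = 2.0363
prox(7.7576) = sign(7.7576)*max(|7.7576| - 0.74, 0) = 7.0176
prox(9.5255) = sign(9.5255)*max(|9.5255| - 0.74, 0) = 8.7855
prox(x) = [-0.4787, 2.0363, 7.0176, 8.7855]
||prox(x)||_1 = 0.4787 + 2.0363 + 7.0176 + 8.7855 = 18.3181


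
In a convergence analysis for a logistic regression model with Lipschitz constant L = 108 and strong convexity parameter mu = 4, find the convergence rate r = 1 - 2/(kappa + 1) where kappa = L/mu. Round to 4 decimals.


Step 1: Compute the condition number.
kappa = L/mu = 108/4 = 27.0
Step 2: Compute the convergence rate.
r = 1 - 2/(kappa + 1) = 1 - 2*mu/(L + mu) = (L - mu)/(L + mu) = 104/112 = 0.9286


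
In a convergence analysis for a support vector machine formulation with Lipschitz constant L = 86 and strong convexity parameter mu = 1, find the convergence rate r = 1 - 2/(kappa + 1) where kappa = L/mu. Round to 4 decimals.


Step 1: Compute the condition number.
kappa = L/mu = 86/1 = 86.0
Step 2: Compute the convergence rate.
r = 1 - 2/(kappa + 1) = 1 - 2*mu/(L + mu) = (L - mu)/(L + mu) = 85/87 = 0.977


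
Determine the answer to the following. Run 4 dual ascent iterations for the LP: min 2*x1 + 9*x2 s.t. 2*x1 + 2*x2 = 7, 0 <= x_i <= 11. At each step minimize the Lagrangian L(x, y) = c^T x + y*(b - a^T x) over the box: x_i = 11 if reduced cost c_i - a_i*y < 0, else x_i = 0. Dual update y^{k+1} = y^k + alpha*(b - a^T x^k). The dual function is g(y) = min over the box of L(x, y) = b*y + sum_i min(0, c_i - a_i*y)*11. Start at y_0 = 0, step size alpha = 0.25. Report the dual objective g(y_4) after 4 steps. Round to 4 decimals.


Dual ascent for LP: min 2*x1 + 9*x2, 2*x1 + 2*x2 = 7, 0 <= x_i <= 11
Step 1: y^k = 0.0, reduced costs: (2.0, 9.0)
  x^k = (0.0, 0.0), subgradient = b - a^T x = 7.0
  y^{k+1} = 0.0 + 0.25*7.0 = 1.75
Step 2: y^k = 1.75, reduced costs: (-1.5, 5.5)
  x^k = (11.0, 0.0), subgradient = b - a^T x = -15.0
  y^{k+1} = 1.75 + 0.25*-15.0 = -2.0
Step 3: y^k = -2.0, reduced costs: (6.0, 13.0)
  x^k = (0.0, 0.0), subgradient = b - a^T x = 7.0
  y^{k+1} = -2.0 + 0.25*7.0 = -0.25
Step 4: y^k = -0.25, reduced costs: (2.5, 9.5)
  x^k = (0.0, 0.0), subgradient = b - a^T x = 7.0
  y^{k+1} = -0.25 + 0.25*7.0 = 1.5
Dual objective at y_4 = 1.5: reduced costs (-1.0, 6.0), box minimizer x = (11.0, 0.0)
g(y_4) = b*y + (c1 - a1*y)*x1 + (c2 - a2*y)*x2 = 7*1.5 + (-1.0)*11.0 + 6.0*0.0 = 10.5 - 11.0 + 0.0 = -0.5


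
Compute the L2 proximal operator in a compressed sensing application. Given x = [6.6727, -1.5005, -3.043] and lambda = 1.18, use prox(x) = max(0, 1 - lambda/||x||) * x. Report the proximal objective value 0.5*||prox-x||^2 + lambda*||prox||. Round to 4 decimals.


Step 1: Compute ||x||.
||x|| = 7.4857
Step 2: Compute scaling factor.
scale = max(0, 1 - 1.18/7.4857) = 0.8424
Step 3: prox(x) = [5.6209, -1.264, -2.5633]
||prox(x)|| = 6.3057
Step 4: Proximal objective.
0.5*||prox-x||^2 = 0.6962
lambda*||prox|| = 7.4407
Total = 8.137


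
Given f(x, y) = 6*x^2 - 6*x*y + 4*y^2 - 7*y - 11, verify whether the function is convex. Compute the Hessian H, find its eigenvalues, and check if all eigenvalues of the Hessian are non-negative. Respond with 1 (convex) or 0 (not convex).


The Hessian of f(x,y) = 6*x^2 - 6*x*y + 4*y^2 - 7*y - 11 is:
H = [[12, -6], [-6, 8]]
Trace = 12 + 8 = 20
Determinant = 12*8 - (-6)^2 = 60
Discriminant = (20)^2 - 4*60 = 160.0
Eigenvalues: lambda_1 = 3.6754, lambda_2 = 16.3246
The function is convex.

1


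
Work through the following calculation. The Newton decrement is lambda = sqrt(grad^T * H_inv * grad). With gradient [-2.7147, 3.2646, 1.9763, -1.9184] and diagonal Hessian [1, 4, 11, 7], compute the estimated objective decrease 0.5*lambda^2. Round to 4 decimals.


Step 1: H is diagonal, so H^(-1) * g = [-2.7147, 0.8162, 0.1797, -0.2741].
Step 2: g^T H^(-1) g = sum_i g_i^2 / H_ii
  = (-2.7147)^2/1 + (3.2646)^2/4 + (1.9763)^2/11 + (-1.9184)^2/7
  = 7.3696 + 2.6644 + 0.3551 + 0.5258 = 10.9148
Step 3: Objective decrease = 0.5 * g^T H^(-1) g = 5.4574


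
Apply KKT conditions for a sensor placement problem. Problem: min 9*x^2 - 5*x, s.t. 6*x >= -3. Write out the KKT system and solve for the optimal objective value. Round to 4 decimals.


Step 1: Try lambda = 0 (constraint inactive).
Stationarity: 2*9*x - 5 = 0
x* = 5/(2*9) = 5/18 = 0.2778 (rounded; the exact value 5/18 is used below)
Check constraint: 6*0.2778 = 1.6668 >= -3 -- satisfied.
Step 2: Compute optimal value.
f(x*) = 9*(5/18)^2 - 5*(5/18) = -0.6944


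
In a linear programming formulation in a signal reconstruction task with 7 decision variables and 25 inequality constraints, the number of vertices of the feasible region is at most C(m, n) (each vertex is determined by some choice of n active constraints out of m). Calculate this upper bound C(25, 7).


Each vertex corresponds to some choice of n active constraints out of m, so the number of vertices is at most C(m, n) = m! / (n!(m-n)!).
m = 25, n = 7
Numerator: 25 * 24 * 23 * 22 * 21 * 20 * 19
Denominator: 7! = 5040
C(25, 7) = 480700


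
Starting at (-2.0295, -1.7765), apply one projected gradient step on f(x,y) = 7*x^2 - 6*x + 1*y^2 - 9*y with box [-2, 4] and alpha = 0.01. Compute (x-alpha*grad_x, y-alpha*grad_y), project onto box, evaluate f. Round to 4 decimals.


Step 1: Compute gradient at (-2.0295, -1.7765).
grad_x = 2*7*-2.0295 - 6 = -34.413
grad_y = 2*1*-1.7765 - 9 = -12.553
Step 2: Gradient step.
x_raw = -2.0295 - 0.01*-34.413 = -1.6854
y_raw = -1.7765 - 0.01*-12.553 = -1.651
Step 3: Project onto [-2, 4].
x_proj = clip(-1.6854) = -1.6854
y_proj = clip(-1.651) = -1.651
Step 4: Evaluate f.
f(-1.6854, -1.651) = 47.58


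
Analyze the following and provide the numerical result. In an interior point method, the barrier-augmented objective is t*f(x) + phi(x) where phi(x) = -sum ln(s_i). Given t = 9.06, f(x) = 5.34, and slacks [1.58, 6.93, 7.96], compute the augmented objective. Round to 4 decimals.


Step 1: Compute log-barrier.
ln values: [0.4574, 1.9359, 2.0744]
phi = -(0.4574 + 1.9359 + 2.0744) = -4.4677
Step 2: Compute augmented objective.
t*f(x) = 9.06*5.34 = 48.3804
Total = 48.3804 - 4.4677 = 43.9127


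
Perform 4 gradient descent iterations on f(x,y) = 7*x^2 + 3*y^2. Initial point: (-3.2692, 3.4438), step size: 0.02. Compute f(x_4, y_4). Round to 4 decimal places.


Gradient descent on f(x,y) = 7*x^2 + 3*y^2.
Starting point: (-3.2692, 3.4438), alpha = 0.02
Step 1: grad_x = 2*7*-3.2692 = -45.7688, grad_y = 2*3*3.4438 = 20.6628
  x_1 = -3.2692 - 0.02*-45.7688 = -2.3538
  y_1 = 3.4438 - 0.02*20.6628 = 3.0305
Step 2: grad_x = 2*7*-2.3538 = -32.9535, grad_y = 2*3*3.0305 = 18.1833
  x_2 = -2.3538 - 0.02*-32.9535 = -1.6948
  y_2 = 3.0305 - 0.02*18.1833 = 2.6669
Step 3: grad_x = 2*7*-1.6948 = -23.7265, grad_y = 2*3*2.6669 = 16.0013
  x_3 = -1.6948 - 0.02*-23.7265 = -1.2202
  y_3 = 2.6669 - 0.02*16.0013 = 2.3469
Step 4: grad_x = 2*7*-1.2202 = -17.0831, grad_y = 2*3*2.3469 = 14.0811
  x_4 = -1.2202 - 0.02*-17.0831 = -0.8786
  y_4 = 2.3469 - 0.02*14.0811 = 2.0652
f(-0.8786, 2.0652) = 7*(-0.8786)^2 + 3*2.0652^2 = 18.1986


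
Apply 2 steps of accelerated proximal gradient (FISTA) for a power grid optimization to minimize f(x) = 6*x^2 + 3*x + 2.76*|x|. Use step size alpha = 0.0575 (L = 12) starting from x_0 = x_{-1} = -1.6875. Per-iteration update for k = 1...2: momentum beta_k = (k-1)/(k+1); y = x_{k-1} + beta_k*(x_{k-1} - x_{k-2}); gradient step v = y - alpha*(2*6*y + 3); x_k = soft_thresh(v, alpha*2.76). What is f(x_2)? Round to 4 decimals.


FISTA on f(x) = 6*x^2 + 3*x + 2.76*|x|
L = 12, alpha = 0.0575
Iteration 1: beta = 0.0, y = -1.6875 + 0.0*(-1.6875 + 1.6875) = -1.6875
  grad(y) = -17.25, v = y - alpha*grad = -0.6956
  prox(v) = soft_thresh(-0.6956, 0.1587) = -0.5369
Iteration 2: beta = 0.3333, y = -0.5369 + 0.3333*(-0.5369 + 1.6875) = -0.1534
  grad(y) = 1.1592, v = y - alpha*grad = -0.2201
  prox(v) = soft_thresh(-0.2201, 0.1587) = -0.0614
f(x_2) = 6*(-0.0614)^2 + 3*(-0.0614) + 2.76*|-0.0614| = 0.0079


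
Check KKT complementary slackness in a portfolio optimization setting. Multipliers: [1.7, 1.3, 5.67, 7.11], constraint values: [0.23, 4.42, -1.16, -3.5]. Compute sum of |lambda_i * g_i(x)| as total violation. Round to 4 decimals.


KKT complementary slackness check:
lambda_1 * g_1 = 1.7 * 0.23 = 0.391
lambda_2 * g_2 = 1.3 * 4.42 = 5.746
lambda_3 * g_3 = 5.67 * -1.16 = -6.5772
lambda_4 * g_4 = 7.11 * -3.5 = -24.885
Total violation = 0.391 + 5.746 + 6.5772 + 24.885 = 37.5992


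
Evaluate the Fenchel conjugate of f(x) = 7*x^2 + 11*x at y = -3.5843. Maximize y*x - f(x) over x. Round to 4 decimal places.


f*(y) = sup_x {y*x - a*x^2 - b*x} = sup_x {(y-b)*x - a*x^2}
FOC: (y - b) - 2a*x = 0 => x* = (y - b)/(2a)
x* = (-3.5843 - 11)/(2*7) = -1.0417
f*(-3.5843) = (y-b)^2/(4a) = (-3.5843 - 11)^2/(4*7)
= 212.7018/28 = 7.5965


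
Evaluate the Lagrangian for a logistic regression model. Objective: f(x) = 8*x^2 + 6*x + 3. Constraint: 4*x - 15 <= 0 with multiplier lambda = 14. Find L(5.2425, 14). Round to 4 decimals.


Step 1: Evaluate f(x).
f(5.2425) = 8*5.2425^2 + 6*5.2425 + 3 = 254.3255
Step 2: Evaluate g(x).
g(5.2425) = 4*5.2425 - 15 = 5.97
Step 3: Compute Lagrangian.
L = 254.3255 + 14*5.97 = 337.9055


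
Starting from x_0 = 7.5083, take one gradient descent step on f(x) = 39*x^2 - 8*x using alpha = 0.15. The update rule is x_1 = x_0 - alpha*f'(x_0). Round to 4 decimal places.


We compute the gradient at x_0 and apply the update.
f'(x) = 78*x - 8
f'(7.5083) = 78*7.5083 - 8 = 577.6474
x_1 = 7.5083 - 0.15*577.6474 = -79.1388


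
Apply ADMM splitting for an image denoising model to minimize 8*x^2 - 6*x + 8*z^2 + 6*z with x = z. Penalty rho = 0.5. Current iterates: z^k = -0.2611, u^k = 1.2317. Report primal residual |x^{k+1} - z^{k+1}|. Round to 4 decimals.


ADMM iteration with rho = 0.5, z^k = -0.2611, u^k = 1.2317
Step 1: x-update.
Minimize 8*x^2 - 6*x + (0.5/2)*(x + 0.2611 + 1.2317)^2
FOC: (2*8 + 0.5)*x = 6 + 0.5*(-0.2611 - 1.2317)
x^{k+1} = 0.3184
Step 2: z-update.
Minimize 8*z^2 + 6*z + (0.5/2)*(0.3184 - z + 1.2317)^2
FOC: (2*8 + 0.5)*z = -6 + 0.5*(0.3184 + 1.2317)
z^{k+1} = -0.3167
Step 3: u-update.
u^{k+1} = 1.2317 + 0.3184 + 0.3167 = 1.8668
Step 4: Primal residual = |0.3184 + 0.3167| = 0.6351


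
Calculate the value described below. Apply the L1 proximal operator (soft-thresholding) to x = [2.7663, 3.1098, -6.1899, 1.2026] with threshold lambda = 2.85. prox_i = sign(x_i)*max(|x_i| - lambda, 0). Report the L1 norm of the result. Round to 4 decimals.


Soft-thresholding with lambda = 2.85:
prox(2.7663) = sign(2.7663)*max(|2.7663| - 2.85, 0) = 0.0
prox(3.1098) = sign(3.1098)*max(|3.1098| - 2.85, 0) = 0.2598
prox(-6.1899) = sign(-6.1899)*max(|-6.1899| - 2.85, 0) = -3.3399
prox(1.2026) = sign(1.2026)*max(|1.2026| - 2.85, 0) = 0.0
prox(x) = [0.0, 0.2598, -3.3399, 0.0]
||prox(x)||_1 = 0.0 + 0.2598 + 3.3399 + 0.0 = 3.5997


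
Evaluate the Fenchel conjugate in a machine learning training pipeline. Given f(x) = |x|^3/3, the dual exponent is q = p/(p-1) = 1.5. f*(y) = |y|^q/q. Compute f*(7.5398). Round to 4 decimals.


The conjugate exponent q satisfies 1/p + 1/q = 1.
p = 3, so q = 3/(3 - 1) = 1.5
|y|^q = 7.5398^1.5 = 20.7033
f*(7.5398) = 20.7033 / 1.5 = 13.8022


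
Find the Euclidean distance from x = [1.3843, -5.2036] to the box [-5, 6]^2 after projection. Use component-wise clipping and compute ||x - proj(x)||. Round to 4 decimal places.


Project each component onto [-5, 6].
clip(1.3843) = 1.3843, clip(-5.2036) = -5.0
Projection = [1.3843, -5.0]
Squared diffs: [0.0, 0.0415]
Distance = sqrt(0.0415) = 0.2036


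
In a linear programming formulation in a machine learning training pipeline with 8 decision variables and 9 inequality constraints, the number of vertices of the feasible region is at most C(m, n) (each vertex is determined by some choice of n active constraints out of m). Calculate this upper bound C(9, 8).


Each vertex corresponds to some choice of n active constraints out of m, so the number of vertices is at most C(m, n) = m! / (n!(m-n)!).
m = 9, n = 8
Numerator: 9 * 8 * 7 * 6 * 5 * 4 * 3 * 2
Denominator: 8! = 40320
C(9, 8) = 9


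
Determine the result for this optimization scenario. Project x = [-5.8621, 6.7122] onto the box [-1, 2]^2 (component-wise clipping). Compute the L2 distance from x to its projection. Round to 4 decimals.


Project each component onto [-1, 2].
clip(-5.8621) = -1.0, clip(6.7122) = 2.0
Projection = [-1.0, 2.0]
Squared diffs: [23.64, 22.2048]
Distance = sqrt(45.8448) = 6.7709


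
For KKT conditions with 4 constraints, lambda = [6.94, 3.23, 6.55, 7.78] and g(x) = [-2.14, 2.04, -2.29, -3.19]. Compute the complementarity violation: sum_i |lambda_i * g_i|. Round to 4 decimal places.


KKT complementary slackness check:
lambda_1 * g_1 = 6.94 * -2.14 = -14.8516
lambda_2 * g_2 = 3.23 * 2.04 = 6.5892
lambda_3 * g_3 = 6.55 * -2.29 = -14.9995
lambda_4 * g_4 = 7.78 * -3.19 = -24.8182
Total violation = 14.8516 + 6.5892 + 14.9995 + 24.8182 = 61.2585


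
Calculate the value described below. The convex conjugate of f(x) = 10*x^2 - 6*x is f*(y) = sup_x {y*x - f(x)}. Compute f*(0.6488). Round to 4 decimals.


f*(y) = sup_x {y*x - a*x^2 - b*x} = sup_x {(y-b)*x - a*x^2}
FOC: (y - b) - 2a*x = 0 => x* = (y - b)/(2a)
x* = (0.6488 + 6)/(2*10) = 0.3324
f*(0.6488) = (y-b)^2/(4a) = (0.6488 + 6)^2/(4*10)
= 44.2065/40 = 1.1052


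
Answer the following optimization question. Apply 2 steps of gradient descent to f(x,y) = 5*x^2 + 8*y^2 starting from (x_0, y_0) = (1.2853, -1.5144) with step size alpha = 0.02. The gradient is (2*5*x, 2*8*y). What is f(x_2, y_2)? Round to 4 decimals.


Gradient descent on f(x,y) = 5*x^2 + 8*y^2.
Starting point: (1.2853, -1.5144), alpha = 0.02
Step 1: grad_x = 2*5*1.2853 = 12.853, grad_y = 2*8*-1.5144 = -24.2304
  x_1 = 1.2853 - 0.02*12.853 = 1.0282
  y_1 = -1.5144 - 0.02*-24.2304 = -1.0298
Step 2: grad_x = 2*5*1.0282 = 10.2824, grad_y = 2*8*-1.0298 = -16.4767
  x_2 = 1.0282 - 0.02*10.2824 = 0.8226
  y_2 = -1.0298 - 0.02*-16.4767 = -0.7003
f(0.8226, -0.7003) = 5*0.8226^2 + 8*(-0.7003)^2 = 7.3062


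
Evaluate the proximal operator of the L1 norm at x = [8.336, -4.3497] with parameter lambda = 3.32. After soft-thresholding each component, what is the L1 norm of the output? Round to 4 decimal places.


Soft-thresholding with lambda = 3.32:
prox(8.336) = sign(8.336)*max(|8.336| - 3.32, 0) = 5.016
prox(-4.3497) = sign(-4.3497)*max(|-4.3497| - 3.32, 0) = -1.0297
prox(x) = [5.016, -1.0297]
||prox(x)||_1 = 5.016 + 1.0297 = 6.0457


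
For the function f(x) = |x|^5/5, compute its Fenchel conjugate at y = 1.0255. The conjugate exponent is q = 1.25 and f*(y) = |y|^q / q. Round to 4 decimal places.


The conjugate exponent q satisfies 1/p + 1/q = 1.
p = 5, so q = 5/(5 - 1) = 1.25
|y|^q = 1.0255^1.25 = 1.032
f*(1.0255) = 1.032 / 1.25 = 0.8256


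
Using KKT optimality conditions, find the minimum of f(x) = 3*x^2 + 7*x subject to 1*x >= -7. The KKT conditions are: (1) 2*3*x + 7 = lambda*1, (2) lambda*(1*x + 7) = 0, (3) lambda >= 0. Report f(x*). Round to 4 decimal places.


Step 1: Try lambda = 0 (constraint inactive).
Stationarity: 2*3*x + 7 = 0
x* = -7/(2*3) = -7/6 = -1.1667 (rounded; the exact value -7/6 is used below)
Check constraint: 1*-1.1667 = -1.1667 >= -7 -- satisfied.
Step 2: Compute optimal value.
f(x*) = 3*(-7/6)^2 + 7*(-7/6) = -4.0833


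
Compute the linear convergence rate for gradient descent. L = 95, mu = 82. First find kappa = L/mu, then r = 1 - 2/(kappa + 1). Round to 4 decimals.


Step 1: Compute the condition number.
kappa = L/mu = 95/82 = 1.1585
Step 2: Compute the convergence rate.
r = 1 - 2/(kappa + 1) = 1 - 2*mu/(L + mu) = (L - mu)/(L + mu) = 13/177 = 0.0734


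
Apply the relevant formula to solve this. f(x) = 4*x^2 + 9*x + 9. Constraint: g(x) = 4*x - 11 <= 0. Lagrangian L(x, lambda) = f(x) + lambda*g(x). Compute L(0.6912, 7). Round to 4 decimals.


Step 1: Evaluate f(x).
f(0.6912) = 4*0.6912^2 + 9*0.6912 + 9 = 17.1318
Step 2: Evaluate g(x).
g(0.6912) = 4*0.6912 - 11 = -8.2352
Step 3: Compute Lagrangian.
L = 17.1318 + 7*-8.2352 = -40.5146


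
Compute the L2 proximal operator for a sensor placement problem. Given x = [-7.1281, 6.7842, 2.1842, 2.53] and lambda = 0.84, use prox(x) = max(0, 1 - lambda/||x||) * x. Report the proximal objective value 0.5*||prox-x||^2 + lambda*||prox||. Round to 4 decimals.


Step 1: Compute ||x||.
||x|| = 10.3926
Step 2: Compute scaling factor.
scale = max(0, 1 - 0.84/10.3926) = 0.9192
Step 3: prox(x) = [-6.552, 6.2359, 2.0077, 2.3255]
||prox(x)|| = 9.5526
Step 4: Proximal objective.
0.5*||prox-x||^2 = 0.3528
lambda*||prox|| = 8.0242
Total = 8.377


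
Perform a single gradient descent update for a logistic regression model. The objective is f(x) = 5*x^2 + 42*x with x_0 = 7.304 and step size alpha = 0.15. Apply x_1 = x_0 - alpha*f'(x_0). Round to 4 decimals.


We compute the gradient at x_0 and apply the update.
f'(x) = 10*x + 42
f'(7.304) = 10*7.304 + 42 = 115.04
x_1 = 7.304 - 0.15*115.04 = -9.952


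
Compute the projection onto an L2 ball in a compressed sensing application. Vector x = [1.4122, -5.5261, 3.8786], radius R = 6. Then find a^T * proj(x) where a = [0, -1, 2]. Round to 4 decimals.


Step 1: Compute ||x|| (intermediates to 6 decimals).
||x|| = sqrt(1.4122^2 + (-5.5261)^2 + 3.8786^2) = 6.897509
Step 2: Project.
Since ||x|| > R, scale = R/||x|| = 6/6.897509 = 0.869879, proj(x) = scale * x
proj(x) = [1.228443, -4.807038, 3.373913]
Step 3: Dot product.
a^T * proj(x) = 0*1.228443 - 1*(-4.807038) + 2*3.373913 = 11.5549


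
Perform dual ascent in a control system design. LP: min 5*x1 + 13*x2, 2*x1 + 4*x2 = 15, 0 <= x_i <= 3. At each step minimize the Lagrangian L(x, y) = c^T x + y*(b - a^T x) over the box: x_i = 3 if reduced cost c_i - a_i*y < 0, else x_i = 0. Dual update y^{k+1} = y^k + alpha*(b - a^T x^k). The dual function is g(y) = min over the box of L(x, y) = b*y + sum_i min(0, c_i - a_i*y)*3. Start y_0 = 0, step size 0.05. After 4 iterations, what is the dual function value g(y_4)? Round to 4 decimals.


Dual ascent for LP: min 5*x1 + 13*x2, 2*x1 + 4*x2 = 15, 0 <= x_i <= 3
Step 1: y^k = 0.0, reduced costs: (5.0, 13.0)
  x^k = (0.0, 0.0), subgradient = b - a^T x = 15.0
  y^{k+1} = 0.0 + 0.05*15.0 = 0.75
Step 2: y^k = 0.75, reduced costs: (3.5, 10.0)
  x^k = (0.0, 0.0), subgradient = b - a^T x = 15.0
  y^{k+1} = 0.75 + 0.05*15.0 = 1.5
Step 3: y^k = 1.5, reduced costs: (2.0, 7.0)
  x^k = (0.0, 0.0), subgradient = b - a^T x = 15.0
  y^{k+1} = 1.5 + 0.05*15.0 = 2.25
Step 4: y^k = 2.25, reduced costs: (0.5, 4.0)
  x^k = (0.0, 0.0), subgradient = b - a^T x = 15.0
  y^{k+1} = 2.25 + 0.05*15.0 = 3.0
Dual objective at y_4 = 3.0: reduced costs (-1.0, 1.0), box minimizer x = (3.0, 0.0)
g(y_4) = b*y + (c1 - a1*y)*x1 + (c2 - a2*y)*x2 = 15*3.0 + (-1.0)*3.0 + 1.0*0.0 = 45.0 - 3.0 + 0.0 = 42.0


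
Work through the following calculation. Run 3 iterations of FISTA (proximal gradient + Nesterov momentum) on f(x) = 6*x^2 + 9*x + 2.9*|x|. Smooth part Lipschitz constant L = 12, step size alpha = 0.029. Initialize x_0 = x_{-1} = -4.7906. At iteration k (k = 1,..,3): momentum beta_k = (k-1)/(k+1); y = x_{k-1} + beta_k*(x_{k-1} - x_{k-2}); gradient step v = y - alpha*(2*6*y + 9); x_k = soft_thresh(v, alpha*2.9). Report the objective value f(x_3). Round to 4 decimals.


FISTA on f(x) = 6*x^2 + 9*x + 2.9*|x|
L = 12, alpha = 0.029
Iteration 1: beta = 0.0, y = -4.7906 + 0.0*(-4.7906 + 4.7906) = -4.7906
  grad(y) = -48.4872, v = y - alpha*grad = -3.3845
  prox(v) = soft_thresh(-3.3845, 0.0841) = -3.3004
Iteration 2: beta = 0.3333, y = -3.3004 + 0.3333*(-3.3004 + 4.7906) = -2.8036
  grad(y) = -24.6435, v = y - alpha*grad = -2.089
  prox(v) = soft_thresh(-2.089, 0.0841) = -2.0049
Iteration 3: beta = 0.5, y = -2.0049 + 0.5*(-2.0049 + 3.3004) = -1.3571
  grad(y) = -7.2854, v = y - alpha*grad = -1.1458
  prox(v) = soft_thresh(-1.1458, 0.0841) = -1.0617
f(x_3) = 6*(-1.0617)^2 + 9*(-1.0617) + 2.9*|-1.0617| = 0.2871


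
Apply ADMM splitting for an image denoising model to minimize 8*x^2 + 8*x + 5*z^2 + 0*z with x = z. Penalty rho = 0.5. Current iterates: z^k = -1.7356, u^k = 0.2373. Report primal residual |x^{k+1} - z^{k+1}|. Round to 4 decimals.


ADMM iteration with rho = 0.5, z^k = -1.7356, u^k = 0.2373
Step 1: x-update.
Minimize 8*x^2 + 8*x + (0.5/2)*(x + 1.7356 + 0.2373)^2
FOC: (2*8 + 0.5)*x = -8 + 0.5*(-1.7356 - 0.2373)
x^{k+1} = -0.5446
Step 2: z-update.
Minimize 5*z^2 + 0*z + (0.5/2)*(-0.5446 - z + 0.2373)^2
FOC: (2*5 + 0.5)*z = 0 + 0.5*(-0.5446 + 0.2373)
z^{k+1} = -0.0146
Step 3: u-update.
u^{k+1} = 0.2373 - 0.5446 + 0.0146 = -0.2927
Step 4: Primal residual = |-0.5446 + 0.0146| = 0.53


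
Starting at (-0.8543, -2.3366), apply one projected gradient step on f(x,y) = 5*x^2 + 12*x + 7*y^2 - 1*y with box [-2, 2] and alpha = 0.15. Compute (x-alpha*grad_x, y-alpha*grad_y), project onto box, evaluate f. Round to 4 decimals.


Step 1: Compute gradient at (-0.8543, -2.3366).
grad_x = 2*5*-0.8543 + 12 = 3.457
grad_y = 2*7*-2.3366 - 1 = -33.7124
Step 2: Gradient step.
x_raw = -0.8543 - 0.15*3.457 = -1.3729
y_raw = -2.3366 - 0.15*-33.7124 = 2.7203
Step 3: Project onto [-2, 2].
x_proj = clip(-1.3729) = -1.3729
y_proj = clip(2.7203) = 2.0
Step 4: Evaluate f.
f(-1.3729, 2.0) = 18.9494


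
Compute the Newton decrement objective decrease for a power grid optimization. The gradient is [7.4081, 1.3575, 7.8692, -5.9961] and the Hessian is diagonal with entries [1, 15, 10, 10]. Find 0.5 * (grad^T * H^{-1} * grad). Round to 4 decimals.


Step 1: H is diagonal, so H^(-1) * g = [7.4081, 0.0905, 0.7869, -0.5996].
Step 2: g^T H^(-1) g = sum_i g_i^2 / H_ii
  = (7.4081)^2/1 + (1.3575)^2/15 + (7.8692)^2/10 + (-5.9961)^2/10
  = 54.8799 + 0.1229 + 6.1924 + 3.5953 = 64.7906
Step 3: Objective decrease = 0.5 * g^T H^(-1) g = 32.3953


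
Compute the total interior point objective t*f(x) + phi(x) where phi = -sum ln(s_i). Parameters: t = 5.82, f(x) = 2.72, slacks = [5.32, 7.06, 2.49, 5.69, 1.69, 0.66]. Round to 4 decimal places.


Step 1: Compute log-barrier.
ln values: [1.6715, 1.9544, 0.9123, 1.7387, 0.5247, -0.4155]
phi = -(1.6715 + 1.9544 + 0.9123 + 1.7387 + 0.5247 - 0.4155) = -6.3861
Step 2: Compute augmented objective.
t*f(x) = 5.82*2.72 = 15.8304
Total = 15.8304 - 6.3861 = 9.4443


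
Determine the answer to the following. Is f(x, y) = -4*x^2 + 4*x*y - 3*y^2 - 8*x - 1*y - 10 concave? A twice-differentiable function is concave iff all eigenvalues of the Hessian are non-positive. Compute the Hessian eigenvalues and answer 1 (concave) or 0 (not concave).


The Hessian of f(x,y) = -4*x^2 + 4*x*y - 3*y^2 - 8*x - 1*y - 10 is:
H = [[-8, 4], [4, -6]]
Trace = -8 - 6 = -14
Determinant = -8*-6 - (4)^2 = 32
Discriminant = (-14)^2 - 4*32 = 68.0
Eigenvalues: lambda_1 = -11.1231, lambda_2 = -2.8769
The function is concave.

1


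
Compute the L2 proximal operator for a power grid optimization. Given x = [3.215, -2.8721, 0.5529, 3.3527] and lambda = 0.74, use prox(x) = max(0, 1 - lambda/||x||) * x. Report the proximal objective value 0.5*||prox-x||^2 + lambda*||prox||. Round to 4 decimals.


Step 1: Compute ||x||.
||x|| = 5.4892
Step 2: Compute scaling factor.
scale = max(0, 1 - 0.74/5.4892) = 0.8652
Step 3: prox(x) = [2.7816, -2.4849, 0.4784, 2.9007]
||prox(x)|| = 4.7492
Step 4: Proximal objective.
0.5*||prox-x||^2 = 0.2738
lambda*||prox|| = 3.5144
Total = 3.7882


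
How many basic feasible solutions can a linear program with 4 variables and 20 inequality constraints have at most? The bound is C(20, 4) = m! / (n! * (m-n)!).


Each vertex corresponds to some choice of n active constraints out of m, so the number of vertices is at most C(m, n) = m! / (n!(m-n)!).
m = 20, n = 4
Numerator: 20 * 19 * 18 * 17
Denominator: 4! = 24
C(20, 4) = 4845


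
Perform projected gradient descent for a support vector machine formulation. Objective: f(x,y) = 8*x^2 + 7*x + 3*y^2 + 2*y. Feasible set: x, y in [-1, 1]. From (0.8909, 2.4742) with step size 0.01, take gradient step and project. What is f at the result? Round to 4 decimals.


Step 1: Compute gradient at (0.8909, 2.4742).
grad_x = 2*8*0.8909 + 7 = 21.2544
grad_y = 2*3*2.4742 + 2 = 16.8452
Step 2: Gradient step.
x_raw = 0.8909 - 0.01*21.2544 = 0.6784
y_raw = 2.4742 - 0.01*16.8452 = 2.3057
Step 3: Project onto [-1, 1].
x_proj = clip(0.6784) = 0.6784
y_proj = clip(2.3057) = 1.0
Step 4: Evaluate f.
f(0.6784, 1.0) = 13.4298


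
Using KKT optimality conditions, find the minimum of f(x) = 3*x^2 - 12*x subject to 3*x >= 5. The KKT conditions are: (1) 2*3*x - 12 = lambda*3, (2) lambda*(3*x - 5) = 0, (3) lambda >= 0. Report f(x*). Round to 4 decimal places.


Step 1: Try lambda = 0 (constraint inactive).
Stationarity: 2*3*x - 12 = 0
x* = 12/(2*3) = 2.0
Check constraint: 3*2.0 = 6.0 >= 5 -- satisfied.
Step 2: Compute optimal value.
f(x*) = 3*2.0^2 - 12*2.0 = -12.0


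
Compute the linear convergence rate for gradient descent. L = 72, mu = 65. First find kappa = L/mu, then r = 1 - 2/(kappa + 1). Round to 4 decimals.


Step 1: Compute the condition number.
kappa = L/mu = 72/65 = 1.1077
Step 2: Compute the convergence rate.
r = 1 - 2/(kappa + 1) = 1 - 2*mu/(L + mu) = (L - mu)/(L + mu) = 7/137 = 0.0511


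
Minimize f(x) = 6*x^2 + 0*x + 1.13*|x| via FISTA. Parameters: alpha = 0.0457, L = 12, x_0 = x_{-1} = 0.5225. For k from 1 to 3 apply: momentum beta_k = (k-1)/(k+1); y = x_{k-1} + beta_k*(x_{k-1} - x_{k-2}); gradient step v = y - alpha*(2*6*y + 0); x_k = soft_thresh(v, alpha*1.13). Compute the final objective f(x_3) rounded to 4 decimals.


FISTA on f(x) = 6*x^2 + 0*x + 1.13*|x|
L = 12, alpha = 0.0457
Iteration 1: beta = 0.0, y = 0.5225 + 0.0*(0.5225 - 0.5225) = 0.5225
  grad(y) = 6.27, v = y - alpha*grad = 0.236
  prox(v) = soft_thresh(0.236, 0.0516) = 0.1843
Iteration 2: beta = 0.3333, y = 0.1843 + 0.3333*(0.1843 - 0.5225) = 0.0716
  grad(y) = 0.8591, v = y - alpha*grad = 0.0323
  prox(v) = soft_thresh(0.0323, 0.0516) = 0.0
Iteration 3: beta = 0.5, y = 0.0 + 0.5*(0.0 - 0.1843) = -0.0922
  grad(y) = -1.1059, v = y - alpha*grad = -0.0416
  prox(v) = soft_thresh(-0.0416, 0.0516) = 0.0
f(x_3) = 6*0.0^2 + 0*0.0 + 1.13*|0.0| = 0.0


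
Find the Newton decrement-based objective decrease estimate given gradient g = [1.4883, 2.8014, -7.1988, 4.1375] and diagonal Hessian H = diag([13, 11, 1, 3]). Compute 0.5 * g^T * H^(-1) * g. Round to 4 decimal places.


Step 1: H is diagonal, so H^(-1) * g = [0.1145, 0.2547, -7.1988, 1.3792].
Step 2: g^T H^(-1) g = sum_i g_i^2 / H_ii
  = (1.4883)^2/13 + (2.8014)^2/11 + (-7.1988)^2/1 + (4.1375)^2/3
  = 0.1704 + 0.7134 + 51.8227 + 5.7063 = 58.4129
Step 3: Objective decrease = 0.5 * g^T H^(-1) g = 29.2064


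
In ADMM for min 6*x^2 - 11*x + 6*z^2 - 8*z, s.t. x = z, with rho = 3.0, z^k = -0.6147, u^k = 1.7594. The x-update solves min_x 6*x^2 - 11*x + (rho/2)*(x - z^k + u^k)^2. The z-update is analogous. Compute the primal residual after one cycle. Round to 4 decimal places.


ADMM iteration with rho = 3.0, z^k = -0.6147, u^k = 1.7594
Step 1: x-update.
Minimize 6*x^2 - 11*x + (3.0/2)*(x + 0.6147 + 1.7594)^2
FOC: (2*6 + 3.0)*x = 11 + 3.0*(-0.6147 - 1.7594)
x^{k+1} = 0.2585
Step 2: z-update.
Minimize 6*z^2 - 8*z + (3.0/2)*(0.2585 - z + 1.7594)^2
FOC: (2*6 + 3.0)*z = 8 + 3.0*(0.2585 + 1.7594)
z^{k+1} = 0.9369
Step 3: u-update.
u^{k+1} = 1.7594 + 0.2585 - 0.9369 = 1.081
Step 4: Primal residual = |0.2585 - 0.9369| = 0.6784


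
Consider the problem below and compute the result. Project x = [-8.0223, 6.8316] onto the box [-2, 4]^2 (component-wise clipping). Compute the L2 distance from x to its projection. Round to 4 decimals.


Project each component onto [-2, 4].
clip(-8.0223) = -2.0, clip(6.8316) = 4.0
Projection = [-2.0, 4.0]
Squared diffs: [36.2681, 8.018]
Distance = sqrt(44.2861) = 6.6548


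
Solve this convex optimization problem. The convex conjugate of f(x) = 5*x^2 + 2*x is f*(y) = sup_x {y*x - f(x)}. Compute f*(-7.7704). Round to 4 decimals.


f*(y) = sup_x {y*x - a*x^2 - b*x} = sup_x {(y-b)*x - a*x^2}
FOC: (y - b) - 2a*x = 0 => x* = (y - b)/(2a)
x* = (-7.7704 - 2)/(2*5) = -0.977
f*(-7.7704) = (y-b)^2/(4a) = (-7.7704 - 2)^2/(4*5)
= 95.4607/20 = 4.773


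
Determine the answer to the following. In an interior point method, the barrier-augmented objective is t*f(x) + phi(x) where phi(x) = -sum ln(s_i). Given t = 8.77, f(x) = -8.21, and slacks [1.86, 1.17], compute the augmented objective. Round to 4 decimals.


Step 1: Compute log-barrier.
ln values: [0.6206, 0.157]
phi = -(0.6206 + 0.157) = -0.7776
Step 2: Compute augmented objective.
t*f(x) = 8.77*-8.21 = -72.0017
Total = -72.0017 - 0.7776 = -72.7793


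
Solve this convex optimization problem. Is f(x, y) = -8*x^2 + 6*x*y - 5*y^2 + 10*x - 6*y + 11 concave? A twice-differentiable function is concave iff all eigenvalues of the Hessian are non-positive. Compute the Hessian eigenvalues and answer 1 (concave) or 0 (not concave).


The Hessian of f(x,y) = -8*x^2 + 6*x*y - 5*y^2 + 10*x - 6*y + 11 is:
H = [[-16, 6], [6, -10]]
Trace = -16 - 10 = -26
Determinant = -16*-10 - (6)^2 = 124
Discriminant = (-26)^2 - 4*124 = 180.0
Eigenvalues: lambda_1 = -19.7082, lambda_2 = -6.2918
The function is concave.

1


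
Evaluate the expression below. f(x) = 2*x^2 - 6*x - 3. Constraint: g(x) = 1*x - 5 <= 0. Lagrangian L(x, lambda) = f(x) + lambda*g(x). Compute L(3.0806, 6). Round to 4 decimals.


Step 1: Evaluate f(x).
f(3.0806) = 2*3.0806^2 - 6*3.0806 - 3 = -2.5034
Step 2: Evaluate g(x).
g(3.0806) = 1*3.0806 - 5 = -1.9194
Step 3: Compute Lagrangian.
L = -2.5034 + 6*-1.9194 = -14.0198


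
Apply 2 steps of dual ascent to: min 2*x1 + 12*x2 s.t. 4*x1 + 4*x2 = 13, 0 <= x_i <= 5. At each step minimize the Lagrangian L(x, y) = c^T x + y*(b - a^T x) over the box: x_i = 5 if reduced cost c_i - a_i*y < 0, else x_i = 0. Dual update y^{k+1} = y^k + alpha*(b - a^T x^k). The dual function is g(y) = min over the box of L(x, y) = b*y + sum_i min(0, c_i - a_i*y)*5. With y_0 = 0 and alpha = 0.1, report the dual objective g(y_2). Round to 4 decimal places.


Dual ascent for LP: min 2*x1 + 12*x2, 4*x1 + 4*x2 = 13, 0 <= x_i <= 5
Step 1: y^k = 0.0, reduced costs: (2.0, 12.0)
  x^k = (0.0, 0.0), subgradient = b - a^T x = 13.0
  y^{k+1} = 0.0 + 0.1*13.0 = 1.3
Step 2: y^k = 1.3, reduced costs: (-3.2, 6.8)
  x^k = (5.0, 0.0), subgradient = b - a^T x = -7.0
  y^{k+1} = 1.3 + 0.1*-7.0 = 0.6
Dual objective at y_2 = 0.6: reduced costs (-0.4, 9.6), box minimizer x = (5.0, 0.0)
g(y_2) = b*y + (c1 - a1*y)*x1 + (c2 - a2*y)*x2 = 13*0.6 + (-0.4)*5.0 + 9.6*0.0 = 7.8 - 2.0 + 0.0 = 5.8


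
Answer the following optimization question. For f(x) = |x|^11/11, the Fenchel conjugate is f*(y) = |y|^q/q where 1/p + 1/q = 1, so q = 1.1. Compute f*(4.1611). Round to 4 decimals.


The conjugate exponent q satisfies 1/p + 1/q = 1.
p = 11, so q = 11/(11 - 1) = 1.1
|y|^q = 4.1611^1.1 = 4.7988
f*(4.1611) = 4.7988 / 1.1 = 4.3625


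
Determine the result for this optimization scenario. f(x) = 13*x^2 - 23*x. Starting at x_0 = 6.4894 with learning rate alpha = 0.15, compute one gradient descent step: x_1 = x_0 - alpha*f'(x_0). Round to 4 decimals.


We compute the gradient at x_0 and apply the update.
f'(x) = 26*x - 23
f'(6.4894) = 26*6.4894 - 23 = 145.7244
x_1 = 6.4894 - 0.15*145.7244 = -15.3693


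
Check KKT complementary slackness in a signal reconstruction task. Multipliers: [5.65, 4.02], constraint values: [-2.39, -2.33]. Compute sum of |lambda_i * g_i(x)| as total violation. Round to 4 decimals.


KKT complementary slackness check:
lambda_1 * g_1 = 5.65 * -2.39 = -13.5035
lambda_2 * g_2 = 4.02 * -2.33 = -9.3666
Total violation = 13.5035 + 9.3666 = 22.8701


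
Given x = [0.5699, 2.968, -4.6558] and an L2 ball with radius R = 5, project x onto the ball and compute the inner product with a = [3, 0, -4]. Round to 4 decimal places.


Step 1: Compute ||x|| (intermediates to 6 decimals).
||x|| = sqrt(0.5699^2 + 2.968^2 + (-4.6558)^2) = 5.550701
Step 2: Project.
Since ||x|| > R, scale = R/||x|| = 5/5.550701 = 0.900787, proj(x) = scale * x
proj(x) = [0.513359, 2.673536, -4.193884]
Step 3: Dot product.
a^T * proj(x) = 3*0.513359 + 0*2.673536 - 4*(-4.193884) = 18.3156


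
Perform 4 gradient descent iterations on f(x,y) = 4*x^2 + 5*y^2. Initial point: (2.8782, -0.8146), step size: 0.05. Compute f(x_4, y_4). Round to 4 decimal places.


Gradient descent on f(x,y) = 4*x^2 + 5*y^2.
Starting point: (2.8782, -0.8146), alpha = 0.05
Step 1: grad_x = 2*4*2.8782 = 23.0256, grad_y = 2*5*-0.8146 = -8.146
  x_1 = 2.8782 - 0.05*23.0256 = 1.7269
  y_1 = -0.8146 - 0.05*-8.146 = -0.4073
Step 2: grad_x = 2*4*1.7269 = 13.8154, grad_y = 2*5*-0.4073 = -4.073
  x_2 = 1.7269 - 0.05*13.8154 = 1.0362
  y_2 = -0.4073 - 0.05*-4.073 = -0.2037
Step 3: grad_x = 2*4*1.0362 = 8.2892, grad_y = 2*5*-0.2037 = -2.0365
  x_3 = 1.0362 - 0.05*8.2892 = 0.6217
  y_3 = -0.2037 - 0.05*-2.0365 = -0.1018
Step 4: grad_x = 2*4*0.6217 = 4.9735, grad_y = 2*5*-0.1018 = -1.0183
  x_4 = 0.6217 - 0.05*4.9735 = 0.373
  y_4 = -0.1018 - 0.05*-1.0183 = -0.0509
f(0.373, -0.0509) = 4*0.373^2 + 5*(-0.0509)^2 = 0.5695


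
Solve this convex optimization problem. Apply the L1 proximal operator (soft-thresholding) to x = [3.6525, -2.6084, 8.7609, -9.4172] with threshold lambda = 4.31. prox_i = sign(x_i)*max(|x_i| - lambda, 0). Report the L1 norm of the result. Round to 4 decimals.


Soft-thresholding with lambda = 4.31:
prox(3.6525) = sign(3.6525)*max(|3.6525| - 4.31, 0) = 0.0
prox(-2.6084) = sign(-2.6084)*max(|-2.6084| - 4.31, 0) = 0.0
prox(8.7609) = sign(8.7609)*max(|8.7609| - 4.31, 0) = 4.4509
prox(-9.4172) = sign(-9.4172)*max(|-9.4172| - 4.31, 0) = -5.1072
prox(x) = [0.0, 0.0, 4.4509, -5.1072]
||prox(x)||_1 = 0.0 + 0.0 + 4.4509 + 5.1072 = 9.5581


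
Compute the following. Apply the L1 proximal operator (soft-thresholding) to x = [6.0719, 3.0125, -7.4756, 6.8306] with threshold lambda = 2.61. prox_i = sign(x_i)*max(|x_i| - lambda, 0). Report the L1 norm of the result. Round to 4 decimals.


Soft-thresholding with lambda = 2.61:
prox(6.0719) = sign(6.0719)*max(|6.0719| - 2.61, 0) = 3.4619
prox(3.0125) = sign(3.0125)*max(|3.0125| - 2.61, 0) = 0.4025
prox(-7.4756) = sign(-7.4756)*max(|-7.4756| - 2.61, 0) = -4.8656
prox(6.8306) = sign(6.8306)*max(|6.8306| - 2.61, 0) = 4.2206
prox(x) = [3.4619, 0.4025, -4.8656, 4.2206]
||prox(x)||_1 = 3.4619 + 0.4025 + 4.8656 + 4.2206 = 12.9506


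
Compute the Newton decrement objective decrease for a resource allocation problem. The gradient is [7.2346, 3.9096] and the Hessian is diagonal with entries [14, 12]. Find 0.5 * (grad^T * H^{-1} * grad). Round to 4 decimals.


Step 1: H is diagonal, so H^(-1) * g = [0.5168, 0.3258].
Step 2: g^T H^(-1) g = sum_i g_i^2 / H_ii
  = (7.2346)^2/14 + (3.9096)^2/12
  = 3.7385 + 1.2737 = 5.0123
Step 3: Objective decrease = 0.5 * g^T H^(-1) g = 2.5061


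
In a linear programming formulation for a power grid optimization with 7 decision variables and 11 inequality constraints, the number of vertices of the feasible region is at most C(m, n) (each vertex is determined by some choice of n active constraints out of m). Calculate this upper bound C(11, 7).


Each vertex corresponds to some choice of n active constraints out of m, so the number of vertices is at most C(m, n) = m! / (n!(m-n)!).
m = 11, n = 7
Numerator: 11 * 10 * 9 * 8 * 7 * 6 * 5
Denominator: 7! = 5040
C(11, 7) = 330


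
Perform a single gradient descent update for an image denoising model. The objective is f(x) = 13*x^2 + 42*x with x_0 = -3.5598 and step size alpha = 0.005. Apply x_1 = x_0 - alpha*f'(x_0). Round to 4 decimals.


We compute the gradient at x_0 and apply the update.
f'(x) = 26*x + 42
f'(-3.5598) = 26*-3.5598 + 42 = -50.5548
x_1 = -3.5598 - 0.005*-50.5548 = -3.307


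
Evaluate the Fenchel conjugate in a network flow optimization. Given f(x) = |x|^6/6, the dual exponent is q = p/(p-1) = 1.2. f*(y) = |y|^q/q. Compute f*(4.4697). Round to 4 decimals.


The conjugate exponent q satisfies 1/p + 1/q = 1.
p = 6, so q = 6/(6 - 1) = 1.2
|y|^q = 4.4697^1.2 = 6.0302
f*(4.4697) = 6.0302 / 1.2 = 5.0252


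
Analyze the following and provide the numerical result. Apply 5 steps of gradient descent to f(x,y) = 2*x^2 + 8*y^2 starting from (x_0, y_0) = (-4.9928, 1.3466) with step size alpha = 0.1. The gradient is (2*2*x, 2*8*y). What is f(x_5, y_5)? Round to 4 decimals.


Gradient descent on f(x,y) = 2*x^2 + 8*y^2.
Starting point: (-4.9928, 1.3466), alpha = 0.1
Step 1: grad_x = 2*2*-4.9928 = -19.9712, grad_y = 2*8*1.3466 = 21.5456
  x_1 = -4.9928 - 0.1*-19.9712 = -2.9957
  y_1 = 1.3466 - 0.1*21.5456 = -0.808
Step 2: grad_x = 2*2*-2.9957 = -11.9827, grad_y = 2*8*-0.808 = -12.9274
  x_2 = -2.9957 - 0.1*-11.9827 = -1.7974
  y_2 = -0.808 - 0.1*-12.9274 = 0.4848
Step 3: grad_x = 2*2*-1.7974 = -7.1896, grad_y = 2*8*0.4848 = 7.7564
  x_3 = -1.7974 - 0.1*-7.1896 = -1.0784
  y_3 = 0.4848 - 0.1*7.7564 = -0.2909
Step 4: grad_x = 2*2*-1.0784 = -4.3138, grad_y = 2*8*-0.2909 = -4.6538
  x_4 = -1.0784 - 0.1*-4.3138 = -0.6471
  y_4 = -0.2909 - 0.1*-4.6538 = 0.1745
Step 5: grad_x = 2*2*-0.6471 = -2.5883, grad_y = 2*8*0.1745 = 2.7923
  x_5 = -0.6471 - 0.1*-2.5883 = -0.3882
  y_5 = 0.1745 - 0.1*2.7923 = -0.1047
f(-0.3882, -0.1047) = 2*(-0.3882)^2 + 8*(-0.1047)^2 = 0.3892
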